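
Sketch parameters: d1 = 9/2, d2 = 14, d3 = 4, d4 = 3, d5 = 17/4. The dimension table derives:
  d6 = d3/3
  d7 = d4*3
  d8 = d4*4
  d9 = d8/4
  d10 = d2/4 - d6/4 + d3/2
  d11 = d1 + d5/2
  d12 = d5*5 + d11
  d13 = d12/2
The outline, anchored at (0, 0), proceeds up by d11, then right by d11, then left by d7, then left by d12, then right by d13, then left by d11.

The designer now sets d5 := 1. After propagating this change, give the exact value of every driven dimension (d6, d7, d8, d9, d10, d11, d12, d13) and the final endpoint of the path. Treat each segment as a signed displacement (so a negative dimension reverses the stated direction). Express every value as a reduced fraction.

Apply edit: d5 := 1
  d6 = d3/3 = 4/3
  d7 = d4*3 = 9
  d8 = d4*4 = 12
  d9 = d8/4 = 3
  d10 = d2/4 - d6/4 + d3/2 = 31/6
  d11 = d1 + d5/2 = 5
  d12 = d5*5 + d11 = 10
  d13 = d12/2 = 5
Walk from origin (0, 0):
  seg 1: up by d11 = 5 → (0, 5)
  seg 2: right by d11 = 5 → (5, 5)
  seg 3: left by d7 = 9 → (-4, 5)
  seg 4: left by d12 = 10 → (-14, 5)
  seg 5: right by d13 = 5 → (-9, 5)
  seg 6: left by d11 = 5 → (-14, 5)

d6 = 4/3
d7 = 9
d8 = 12
d9 = 3
d10 = 31/6
d11 = 5
d12 = 10
d13 = 5
endpoint = (-14, 5)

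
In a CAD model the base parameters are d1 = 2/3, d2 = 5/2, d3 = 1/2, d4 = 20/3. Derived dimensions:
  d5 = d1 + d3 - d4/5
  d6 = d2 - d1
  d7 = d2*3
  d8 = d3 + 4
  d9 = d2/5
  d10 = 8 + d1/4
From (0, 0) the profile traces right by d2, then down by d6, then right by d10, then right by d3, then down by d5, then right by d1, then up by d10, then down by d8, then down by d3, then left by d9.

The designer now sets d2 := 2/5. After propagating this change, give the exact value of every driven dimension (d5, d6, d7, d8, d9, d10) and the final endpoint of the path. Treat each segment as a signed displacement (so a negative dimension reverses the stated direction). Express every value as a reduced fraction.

d5 = -1/6
d6 = -4/15
d7 = 6/5
d8 = 9/2
d9 = 2/25
d10 = 49/6
endpoint = (724/75, 18/5)

Apply edit: d2 := 2/5
  d5 = d1 + d3 - d4/5 = -1/6
  d6 = d2 - d1 = -4/15
  d7 = d2*3 = 6/5
  d8 = d3 + 4 = 9/2
  d9 = d2/5 = 2/25
  d10 = 8 + d1/4 = 49/6
Walk from origin (0, 0):
  seg 1: right by d2 = 2/5 → (2/5, 0)
  seg 2: down by d6 = -4/15 → (2/5, 4/15)
  seg 3: right by d10 = 49/6 → (257/30, 4/15)
  seg 4: right by d3 = 1/2 → (136/15, 4/15)
  seg 5: down by d5 = -1/6 → (136/15, 13/30)
  seg 6: right by d1 = 2/3 → (146/15, 13/30)
  seg 7: up by d10 = 49/6 → (146/15, 43/5)
  seg 8: down by d8 = 9/2 → (146/15, 41/10)
  seg 9: down by d3 = 1/2 → (146/15, 18/5)
  seg 10: left by d9 = 2/25 → (724/75, 18/5)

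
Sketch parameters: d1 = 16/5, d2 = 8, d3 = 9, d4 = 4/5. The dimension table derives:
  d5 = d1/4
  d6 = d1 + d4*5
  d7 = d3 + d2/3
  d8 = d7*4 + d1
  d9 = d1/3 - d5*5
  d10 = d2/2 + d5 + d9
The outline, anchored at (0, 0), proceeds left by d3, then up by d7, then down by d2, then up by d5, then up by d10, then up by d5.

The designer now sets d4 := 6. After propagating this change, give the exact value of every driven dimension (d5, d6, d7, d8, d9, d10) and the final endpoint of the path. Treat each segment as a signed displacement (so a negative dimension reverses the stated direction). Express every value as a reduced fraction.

d5 = 4/5
d6 = 166/5
d7 = 35/3
d8 = 748/15
d9 = -44/15
d10 = 28/15
endpoint = (-9, 107/15)

Apply edit: d4 := 6
  d5 = d1/4 = 4/5
  d6 = d1 + d4*5 = 166/5
  d7 = d3 + d2/3 = 35/3
  d8 = d7*4 + d1 = 748/15
  d9 = d1/3 - d5*5 = -44/15
  d10 = d2/2 + d5 + d9 = 28/15
Walk from origin (0, 0):
  seg 1: left by d3 = 9 → (-9, 0)
  seg 2: up by d7 = 35/3 → (-9, 35/3)
  seg 3: down by d2 = 8 → (-9, 11/3)
  seg 4: up by d5 = 4/5 → (-9, 67/15)
  seg 5: up by d10 = 28/15 → (-9, 19/3)
  seg 6: up by d5 = 4/5 → (-9, 107/15)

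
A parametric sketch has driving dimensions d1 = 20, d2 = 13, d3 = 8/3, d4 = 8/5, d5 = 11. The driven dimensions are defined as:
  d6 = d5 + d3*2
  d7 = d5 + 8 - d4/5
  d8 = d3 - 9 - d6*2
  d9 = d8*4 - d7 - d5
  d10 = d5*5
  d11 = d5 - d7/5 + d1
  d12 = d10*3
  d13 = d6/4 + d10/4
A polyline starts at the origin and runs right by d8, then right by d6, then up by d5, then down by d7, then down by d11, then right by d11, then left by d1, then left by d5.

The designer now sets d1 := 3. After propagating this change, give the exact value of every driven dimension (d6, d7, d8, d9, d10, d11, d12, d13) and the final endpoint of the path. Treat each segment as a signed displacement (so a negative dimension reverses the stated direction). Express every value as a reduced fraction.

Apply edit: d1 := 3
  d6 = d5 + d3*2 = 49/3
  d7 = d5 + 8 - d4/5 = 467/25
  d8 = d3 - 9 - d6*2 = -39
  d9 = d8*4 - d7 - d5 = -4642/25
  d10 = d5*5 = 55
  d11 = d5 - d7/5 + d1 = 1283/125
  d12 = d10*3 = 165
  d13 = d6/4 + d10/4 = 107/6
Walk from origin (0, 0):
  seg 1: right by d8 = -39 → (-39, 0)
  seg 2: right by d6 = 49/3 → (-68/3, 0)
  seg 3: up by d5 = 11 → (-68/3, 11)
  seg 4: down by d7 = 467/25 → (-68/3, -192/25)
  seg 5: down by d11 = 1283/125 → (-68/3, -2243/125)
  seg 6: right by d11 = 1283/125 → (-4651/375, -2243/125)
  seg 7: left by d1 = 3 → (-5776/375, -2243/125)
  seg 8: left by d5 = 11 → (-9901/375, -2243/125)

d6 = 49/3
d7 = 467/25
d8 = -39
d9 = -4642/25
d10 = 55
d11 = 1283/125
d12 = 165
d13 = 107/6
endpoint = (-9901/375, -2243/125)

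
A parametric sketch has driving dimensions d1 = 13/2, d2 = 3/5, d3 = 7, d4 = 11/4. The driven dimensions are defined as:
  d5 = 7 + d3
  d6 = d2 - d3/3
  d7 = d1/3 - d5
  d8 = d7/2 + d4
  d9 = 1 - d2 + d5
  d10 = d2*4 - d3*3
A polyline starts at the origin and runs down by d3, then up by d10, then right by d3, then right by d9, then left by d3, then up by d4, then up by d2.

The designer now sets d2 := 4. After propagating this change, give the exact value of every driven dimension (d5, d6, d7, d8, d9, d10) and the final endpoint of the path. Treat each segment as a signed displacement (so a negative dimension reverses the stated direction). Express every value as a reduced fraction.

Apply edit: d2 := 4
  d5 = 7 + d3 = 14
  d6 = d2 - d3/3 = 5/3
  d7 = d1/3 - d5 = -71/6
  d8 = d7/2 + d4 = -19/6
  d9 = 1 - d2 + d5 = 11
  d10 = d2*4 - d3*3 = -5
Walk from origin (0, 0):
  seg 1: down by d3 = 7 → (0, -7)
  seg 2: up by d10 = -5 → (0, -12)
  seg 3: right by d3 = 7 → (7, -12)
  seg 4: right by d9 = 11 → (18, -12)
  seg 5: left by d3 = 7 → (11, -12)
  seg 6: up by d4 = 11/4 → (11, -37/4)
  seg 7: up by d2 = 4 → (11, -21/4)

d5 = 14
d6 = 5/3
d7 = -71/6
d8 = -19/6
d9 = 11
d10 = -5
endpoint = (11, -21/4)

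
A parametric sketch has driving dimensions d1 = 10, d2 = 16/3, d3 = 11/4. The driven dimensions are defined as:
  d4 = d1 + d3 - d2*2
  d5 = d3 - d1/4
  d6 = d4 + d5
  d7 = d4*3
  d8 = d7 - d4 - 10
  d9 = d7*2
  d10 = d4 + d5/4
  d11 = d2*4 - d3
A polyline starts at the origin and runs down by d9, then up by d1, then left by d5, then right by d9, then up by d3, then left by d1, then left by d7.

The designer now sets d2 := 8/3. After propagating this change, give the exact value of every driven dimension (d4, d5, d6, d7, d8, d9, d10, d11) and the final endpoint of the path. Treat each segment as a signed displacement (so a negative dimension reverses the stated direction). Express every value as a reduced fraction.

Apply edit: d2 := 8/3
  d4 = d1 + d3 - d2*2 = 89/12
  d5 = d3 - d1/4 = 1/4
  d6 = d4 + d5 = 23/3
  d7 = d4*3 = 89/4
  d8 = d7 - d4 - 10 = 29/6
  d9 = d7*2 = 89/2
  d10 = d4 + d5/4 = 359/48
  d11 = d2*4 - d3 = 95/12
Walk from origin (0, 0):
  seg 1: down by d9 = 89/2 → (0, -89/2)
  seg 2: up by d1 = 10 → (0, -69/2)
  seg 3: left by d5 = 1/4 → (-1/4, -69/2)
  seg 4: right by d9 = 89/2 → (177/4, -69/2)
  seg 5: up by d3 = 11/4 → (177/4, -127/4)
  seg 6: left by d1 = 10 → (137/4, -127/4)
  seg 7: left by d7 = 89/4 → (12, -127/4)

d4 = 89/12
d5 = 1/4
d6 = 23/3
d7 = 89/4
d8 = 29/6
d9 = 89/2
d10 = 359/48
d11 = 95/12
endpoint = (12, -127/4)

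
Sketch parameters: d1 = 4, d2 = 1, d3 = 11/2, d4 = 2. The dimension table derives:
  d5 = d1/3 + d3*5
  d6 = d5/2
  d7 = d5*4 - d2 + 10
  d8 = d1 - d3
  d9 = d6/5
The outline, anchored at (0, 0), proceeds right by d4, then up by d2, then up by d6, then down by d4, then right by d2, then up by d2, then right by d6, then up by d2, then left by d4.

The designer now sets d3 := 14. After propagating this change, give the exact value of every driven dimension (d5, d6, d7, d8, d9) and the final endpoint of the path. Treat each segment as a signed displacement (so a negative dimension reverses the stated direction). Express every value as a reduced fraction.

d5 = 214/3
d6 = 107/3
d7 = 883/3
d8 = -10
d9 = 107/15
endpoint = (110/3, 110/3)

Apply edit: d3 := 14
  d5 = d1/3 + d3*5 = 214/3
  d6 = d5/2 = 107/3
  d7 = d5*4 - d2 + 10 = 883/3
  d8 = d1 - d3 = -10
  d9 = d6/5 = 107/15
Walk from origin (0, 0):
  seg 1: right by d4 = 2 → (2, 0)
  seg 2: up by d2 = 1 → (2, 1)
  seg 3: up by d6 = 107/3 → (2, 110/3)
  seg 4: down by d4 = 2 → (2, 104/3)
  seg 5: right by d2 = 1 → (3, 104/3)
  seg 6: up by d2 = 1 → (3, 107/3)
  seg 7: right by d6 = 107/3 → (116/3, 107/3)
  seg 8: up by d2 = 1 → (116/3, 110/3)
  seg 9: left by d4 = 2 → (110/3, 110/3)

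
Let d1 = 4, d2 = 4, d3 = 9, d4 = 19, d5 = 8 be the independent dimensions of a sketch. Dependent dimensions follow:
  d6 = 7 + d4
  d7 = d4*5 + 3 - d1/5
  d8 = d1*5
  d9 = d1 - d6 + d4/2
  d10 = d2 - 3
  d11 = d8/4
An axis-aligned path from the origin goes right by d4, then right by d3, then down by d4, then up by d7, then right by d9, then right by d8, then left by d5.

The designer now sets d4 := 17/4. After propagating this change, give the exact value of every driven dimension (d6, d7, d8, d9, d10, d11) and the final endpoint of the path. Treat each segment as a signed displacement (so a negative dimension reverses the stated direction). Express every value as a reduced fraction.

Apply edit: d4 := 17/4
  d6 = 7 + d4 = 45/4
  d7 = d4*5 + 3 - d1/5 = 469/20
  d8 = d1*5 = 20
  d9 = d1 - d6 + d4/2 = -41/8
  d10 = d2 - 3 = 1
  d11 = d8/4 = 5
Walk from origin (0, 0):
  seg 1: right by d4 = 17/4 → (17/4, 0)
  seg 2: right by d3 = 9 → (53/4, 0)
  seg 3: down by d4 = 17/4 → (53/4, -17/4)
  seg 4: up by d7 = 469/20 → (53/4, 96/5)
  seg 5: right by d9 = -41/8 → (65/8, 96/5)
  seg 6: right by d8 = 20 → (225/8, 96/5)
  seg 7: left by d5 = 8 → (161/8, 96/5)

d6 = 45/4
d7 = 469/20
d8 = 20
d9 = -41/8
d10 = 1
d11 = 5
endpoint = (161/8, 96/5)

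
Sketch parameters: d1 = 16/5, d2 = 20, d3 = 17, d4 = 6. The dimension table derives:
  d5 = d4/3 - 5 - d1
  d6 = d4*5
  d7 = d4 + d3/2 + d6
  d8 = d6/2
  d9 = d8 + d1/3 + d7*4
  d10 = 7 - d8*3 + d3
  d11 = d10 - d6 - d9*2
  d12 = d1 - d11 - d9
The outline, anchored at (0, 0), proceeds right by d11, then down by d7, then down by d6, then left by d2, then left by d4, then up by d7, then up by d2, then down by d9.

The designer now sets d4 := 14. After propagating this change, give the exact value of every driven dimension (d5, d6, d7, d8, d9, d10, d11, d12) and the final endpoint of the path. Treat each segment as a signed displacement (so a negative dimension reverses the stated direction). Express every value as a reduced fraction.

Apply edit: d4 := 14
  d5 = d4/3 - 5 - d1 = -53/15
  d6 = d4*5 = 70
  d7 = d4 + d3/2 + d6 = 185/2
  d8 = d6/2 = 35
  d9 = d8 + d1/3 + d7*4 = 6091/15
  d10 = 7 - d8*3 + d3 = -81
  d11 = d10 - d6 - d9*2 = -14447/15
  d12 = d1 - d11 - d9 = 8404/15
Walk from origin (0, 0):
  seg 1: right by d11 = -14447/15 → (-14447/15, 0)
  seg 2: down by d7 = 185/2 → (-14447/15, -185/2)
  seg 3: down by d6 = 70 → (-14447/15, -325/2)
  seg 4: left by d2 = 20 → (-14747/15, -325/2)
  seg 5: left by d4 = 14 → (-14957/15, -325/2)
  seg 6: up by d7 = 185/2 → (-14957/15, -70)
  seg 7: up by d2 = 20 → (-14957/15, -50)
  seg 8: down by d9 = 6091/15 → (-14957/15, -6841/15)

d5 = -53/15
d6 = 70
d7 = 185/2
d8 = 35
d9 = 6091/15
d10 = -81
d11 = -14447/15
d12 = 8404/15
endpoint = (-14957/15, -6841/15)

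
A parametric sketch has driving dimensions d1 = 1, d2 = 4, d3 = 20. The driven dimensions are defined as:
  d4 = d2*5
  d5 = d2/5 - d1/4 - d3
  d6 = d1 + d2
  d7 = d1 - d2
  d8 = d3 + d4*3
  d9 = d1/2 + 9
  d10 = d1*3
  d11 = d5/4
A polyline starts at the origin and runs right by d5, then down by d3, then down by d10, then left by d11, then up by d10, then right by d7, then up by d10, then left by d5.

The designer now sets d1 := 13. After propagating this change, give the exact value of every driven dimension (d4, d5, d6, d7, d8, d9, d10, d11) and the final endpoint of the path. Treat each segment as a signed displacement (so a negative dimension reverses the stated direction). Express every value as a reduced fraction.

d4 = 20
d5 = -449/20
d6 = 17
d7 = 9
d8 = 80
d9 = 31/2
d10 = 39
d11 = -449/80
endpoint = (1169/80, 19)

Apply edit: d1 := 13
  d4 = d2*5 = 20
  d5 = d2/5 - d1/4 - d3 = -449/20
  d6 = d1 + d2 = 17
  d7 = d1 - d2 = 9
  d8 = d3 + d4*3 = 80
  d9 = d1/2 + 9 = 31/2
  d10 = d1*3 = 39
  d11 = d5/4 = -449/80
Walk from origin (0, 0):
  seg 1: right by d5 = -449/20 → (-449/20, 0)
  seg 2: down by d3 = 20 → (-449/20, -20)
  seg 3: down by d10 = 39 → (-449/20, -59)
  seg 4: left by d11 = -449/80 → (-1347/80, -59)
  seg 5: up by d10 = 39 → (-1347/80, -20)
  seg 6: right by d7 = 9 → (-627/80, -20)
  seg 7: up by d10 = 39 → (-627/80, 19)
  seg 8: left by d5 = -449/20 → (1169/80, 19)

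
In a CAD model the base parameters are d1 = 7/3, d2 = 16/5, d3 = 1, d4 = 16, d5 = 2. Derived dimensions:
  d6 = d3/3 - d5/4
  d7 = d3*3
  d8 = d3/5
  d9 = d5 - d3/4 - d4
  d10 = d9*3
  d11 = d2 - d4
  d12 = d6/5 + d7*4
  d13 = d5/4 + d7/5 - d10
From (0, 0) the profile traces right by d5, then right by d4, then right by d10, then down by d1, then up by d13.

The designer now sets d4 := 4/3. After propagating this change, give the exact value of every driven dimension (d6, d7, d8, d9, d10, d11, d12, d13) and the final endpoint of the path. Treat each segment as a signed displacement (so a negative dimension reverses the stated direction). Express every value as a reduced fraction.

d6 = -1/6
d7 = 3
d8 = 1/5
d9 = 5/12
d10 = 5/4
d11 = 28/15
d12 = 359/30
d13 = -3/20
endpoint = (55/12, -149/60)

Apply edit: d4 := 4/3
  d6 = d3/3 - d5/4 = -1/6
  d7 = d3*3 = 3
  d8 = d3/5 = 1/5
  d9 = d5 - d3/4 - d4 = 5/12
  d10 = d9*3 = 5/4
  d11 = d2 - d4 = 28/15
  d12 = d6/5 + d7*4 = 359/30
  d13 = d5/4 + d7/5 - d10 = -3/20
Walk from origin (0, 0):
  seg 1: right by d5 = 2 → (2, 0)
  seg 2: right by d4 = 4/3 → (10/3, 0)
  seg 3: right by d10 = 5/4 → (55/12, 0)
  seg 4: down by d1 = 7/3 → (55/12, -7/3)
  seg 5: up by d13 = -3/20 → (55/12, -149/60)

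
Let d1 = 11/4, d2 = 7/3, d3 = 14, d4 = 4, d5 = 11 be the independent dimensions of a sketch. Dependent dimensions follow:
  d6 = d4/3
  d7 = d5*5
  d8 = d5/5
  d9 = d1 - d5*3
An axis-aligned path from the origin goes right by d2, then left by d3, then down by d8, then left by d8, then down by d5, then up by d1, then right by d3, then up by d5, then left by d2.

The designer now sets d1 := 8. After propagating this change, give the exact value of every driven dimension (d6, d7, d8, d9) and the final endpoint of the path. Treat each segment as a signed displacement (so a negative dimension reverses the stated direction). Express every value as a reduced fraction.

d6 = 4/3
d7 = 55
d8 = 11/5
d9 = -25
endpoint = (-11/5, 29/5)

Apply edit: d1 := 8
  d6 = d4/3 = 4/3
  d7 = d5*5 = 55
  d8 = d5/5 = 11/5
  d9 = d1 - d5*3 = -25
Walk from origin (0, 0):
  seg 1: right by d2 = 7/3 → (7/3, 0)
  seg 2: left by d3 = 14 → (-35/3, 0)
  seg 3: down by d8 = 11/5 → (-35/3, -11/5)
  seg 4: left by d8 = 11/5 → (-208/15, -11/5)
  seg 5: down by d5 = 11 → (-208/15, -66/5)
  seg 6: up by d1 = 8 → (-208/15, -26/5)
  seg 7: right by d3 = 14 → (2/15, -26/5)
  seg 8: up by d5 = 11 → (2/15, 29/5)
  seg 9: left by d2 = 7/3 → (-11/5, 29/5)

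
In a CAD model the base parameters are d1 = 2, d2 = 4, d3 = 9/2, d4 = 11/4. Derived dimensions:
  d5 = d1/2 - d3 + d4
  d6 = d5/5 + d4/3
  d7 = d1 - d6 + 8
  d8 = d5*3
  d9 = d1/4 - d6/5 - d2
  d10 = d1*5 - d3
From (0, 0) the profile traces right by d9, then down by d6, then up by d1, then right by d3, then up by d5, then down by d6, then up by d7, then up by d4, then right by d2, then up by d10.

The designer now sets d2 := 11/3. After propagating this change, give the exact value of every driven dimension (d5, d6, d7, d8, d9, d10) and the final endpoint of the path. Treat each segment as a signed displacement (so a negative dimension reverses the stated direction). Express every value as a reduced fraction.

d5 = -3/4
d6 = 23/30
d7 = 277/30
d8 = -9/4
d9 = -83/25
d10 = 11/2
endpoint = (727/150, 86/5)

Apply edit: d2 := 11/3
  d5 = d1/2 - d3 + d4 = -3/4
  d6 = d5/5 + d4/3 = 23/30
  d7 = d1 - d6 + 8 = 277/30
  d8 = d5*3 = -9/4
  d9 = d1/4 - d6/5 - d2 = -83/25
  d10 = d1*5 - d3 = 11/2
Walk from origin (0, 0):
  seg 1: right by d9 = -83/25 → (-83/25, 0)
  seg 2: down by d6 = 23/30 → (-83/25, -23/30)
  seg 3: up by d1 = 2 → (-83/25, 37/30)
  seg 4: right by d3 = 9/2 → (59/50, 37/30)
  seg 5: up by d5 = -3/4 → (59/50, 29/60)
  seg 6: down by d6 = 23/30 → (59/50, -17/60)
  seg 7: up by d7 = 277/30 → (59/50, 179/20)
  seg 8: up by d4 = 11/4 → (59/50, 117/10)
  seg 9: right by d2 = 11/3 → (727/150, 117/10)
  seg 10: up by d10 = 11/2 → (727/150, 86/5)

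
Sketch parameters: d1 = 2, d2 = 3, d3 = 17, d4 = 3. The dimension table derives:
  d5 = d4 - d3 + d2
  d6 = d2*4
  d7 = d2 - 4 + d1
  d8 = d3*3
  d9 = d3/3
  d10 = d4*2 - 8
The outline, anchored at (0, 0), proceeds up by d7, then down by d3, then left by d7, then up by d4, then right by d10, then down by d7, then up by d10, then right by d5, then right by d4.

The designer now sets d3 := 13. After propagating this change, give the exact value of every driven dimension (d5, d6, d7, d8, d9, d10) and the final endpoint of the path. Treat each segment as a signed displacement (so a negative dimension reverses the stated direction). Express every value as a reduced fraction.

Apply edit: d3 := 13
  d5 = d4 - d3 + d2 = -7
  d6 = d2*4 = 12
  d7 = d2 - 4 + d1 = 1
  d8 = d3*3 = 39
  d9 = d3/3 = 13/3
  d10 = d4*2 - 8 = -2
Walk from origin (0, 0):
  seg 1: up by d7 = 1 → (0, 1)
  seg 2: down by d3 = 13 → (0, -12)
  seg 3: left by d7 = 1 → (-1, -12)
  seg 4: up by d4 = 3 → (-1, -9)
  seg 5: right by d10 = -2 → (-3, -9)
  seg 6: down by d7 = 1 → (-3, -10)
  seg 7: up by d10 = -2 → (-3, -12)
  seg 8: right by d5 = -7 → (-10, -12)
  seg 9: right by d4 = 3 → (-7, -12)

d5 = -7
d6 = 12
d7 = 1
d8 = 39
d9 = 13/3
d10 = -2
endpoint = (-7, -12)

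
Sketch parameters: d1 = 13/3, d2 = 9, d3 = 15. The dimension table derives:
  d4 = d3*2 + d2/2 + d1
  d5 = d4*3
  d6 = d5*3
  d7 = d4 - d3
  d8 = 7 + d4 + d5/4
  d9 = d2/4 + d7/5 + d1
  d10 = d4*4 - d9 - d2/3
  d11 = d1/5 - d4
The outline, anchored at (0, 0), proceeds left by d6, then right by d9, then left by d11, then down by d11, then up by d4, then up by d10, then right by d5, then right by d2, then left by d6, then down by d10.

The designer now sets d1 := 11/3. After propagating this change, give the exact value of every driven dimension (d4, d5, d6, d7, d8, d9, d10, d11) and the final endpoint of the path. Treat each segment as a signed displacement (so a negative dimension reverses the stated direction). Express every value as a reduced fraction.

Apply edit: d1 := 11/3
  d4 = d3*2 + d2/2 + d1 = 229/6
  d5 = d4*3 = 229/2
  d6 = d5*3 = 687/2
  d7 = d4 - d3 = 139/6
  d8 = 7 + d4 + d5/4 = 1771/24
  d9 = d2/4 + d7/5 + d1 = 211/20
  d10 = d4*4 - d9 - d2/3 = 8347/60
  d11 = d1/5 - d4 = -1123/30
Walk from origin (0, 0):
  seg 1: left by d6 = 687/2 → (-687/2, 0)
  seg 2: right by d9 = 211/20 → (-6659/20, 0)
  seg 3: left by d11 = -1123/30 → (-17731/60, 0)
  seg 4: down by d11 = -1123/30 → (-17731/60, 1123/30)
  seg 5: up by d4 = 229/6 → (-17731/60, 378/5)
  seg 6: up by d10 = 8347/60 → (-17731/60, 12883/60)
  seg 7: right by d5 = 229/2 → (-10861/60, 12883/60)
  seg 8: right by d2 = 9 → (-10321/60, 12883/60)
  seg 9: left by d6 = 687/2 → (-30931/60, 12883/60)
  seg 10: down by d10 = 8347/60 → (-30931/60, 378/5)

d4 = 229/6
d5 = 229/2
d6 = 687/2
d7 = 139/6
d8 = 1771/24
d9 = 211/20
d10 = 8347/60
d11 = -1123/30
endpoint = (-30931/60, 378/5)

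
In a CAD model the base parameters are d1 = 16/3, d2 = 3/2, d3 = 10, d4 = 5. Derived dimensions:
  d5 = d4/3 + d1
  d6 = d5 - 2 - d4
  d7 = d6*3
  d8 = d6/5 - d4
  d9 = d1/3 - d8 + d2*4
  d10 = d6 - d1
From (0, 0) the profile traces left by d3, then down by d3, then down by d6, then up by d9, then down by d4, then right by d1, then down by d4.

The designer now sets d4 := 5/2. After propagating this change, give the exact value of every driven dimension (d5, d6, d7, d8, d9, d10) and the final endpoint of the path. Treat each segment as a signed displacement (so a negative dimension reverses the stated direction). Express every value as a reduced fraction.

d5 = 37/6
d6 = 5/3
d7 = 5
d8 = -13/6
d9 = 179/18
d10 = -11/3
endpoint = (-14/3, -121/18)

Apply edit: d4 := 5/2
  d5 = d4/3 + d1 = 37/6
  d6 = d5 - 2 - d4 = 5/3
  d7 = d6*3 = 5
  d8 = d6/5 - d4 = -13/6
  d9 = d1/3 - d8 + d2*4 = 179/18
  d10 = d6 - d1 = -11/3
Walk from origin (0, 0):
  seg 1: left by d3 = 10 → (-10, 0)
  seg 2: down by d3 = 10 → (-10, -10)
  seg 3: down by d6 = 5/3 → (-10, -35/3)
  seg 4: up by d9 = 179/18 → (-10, -31/18)
  seg 5: down by d4 = 5/2 → (-10, -38/9)
  seg 6: right by d1 = 16/3 → (-14/3, -38/9)
  seg 7: down by d4 = 5/2 → (-14/3, -121/18)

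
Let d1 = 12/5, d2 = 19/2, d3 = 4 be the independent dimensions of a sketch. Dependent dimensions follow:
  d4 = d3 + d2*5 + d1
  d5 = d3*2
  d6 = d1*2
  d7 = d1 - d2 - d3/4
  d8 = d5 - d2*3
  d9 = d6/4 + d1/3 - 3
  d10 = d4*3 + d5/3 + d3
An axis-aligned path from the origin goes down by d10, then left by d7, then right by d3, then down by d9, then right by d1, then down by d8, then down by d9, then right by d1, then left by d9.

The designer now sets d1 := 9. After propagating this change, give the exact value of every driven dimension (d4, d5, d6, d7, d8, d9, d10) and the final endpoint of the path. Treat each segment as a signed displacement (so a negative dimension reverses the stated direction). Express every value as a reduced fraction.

Apply edit: d1 := 9
  d4 = d3 + d2*5 + d1 = 121/2
  d5 = d3*2 = 8
  d6 = d1*2 = 18
  d7 = d1 - d2 - d3/4 = -3/2
  d8 = d5 - d2*3 = -41/2
  d9 = d6/4 + d1/3 - 3 = 9/2
  d10 = d4*3 + d5/3 + d3 = 1129/6
Walk from origin (0, 0):
  seg 1: down by d10 = 1129/6 → (0, -1129/6)
  seg 2: left by d7 = -3/2 → (3/2, -1129/6)
  seg 3: right by d3 = 4 → (11/2, -1129/6)
  seg 4: down by d9 = 9/2 → (11/2, -578/3)
  seg 5: right by d1 = 9 → (29/2, -578/3)
  seg 6: down by d8 = -41/2 → (29/2, -1033/6)
  seg 7: down by d9 = 9/2 → (29/2, -530/3)
  seg 8: right by d1 = 9 → (47/2, -530/3)
  seg 9: left by d9 = 9/2 → (19, -530/3)

d4 = 121/2
d5 = 8
d6 = 18
d7 = -3/2
d8 = -41/2
d9 = 9/2
d10 = 1129/6
endpoint = (19, -530/3)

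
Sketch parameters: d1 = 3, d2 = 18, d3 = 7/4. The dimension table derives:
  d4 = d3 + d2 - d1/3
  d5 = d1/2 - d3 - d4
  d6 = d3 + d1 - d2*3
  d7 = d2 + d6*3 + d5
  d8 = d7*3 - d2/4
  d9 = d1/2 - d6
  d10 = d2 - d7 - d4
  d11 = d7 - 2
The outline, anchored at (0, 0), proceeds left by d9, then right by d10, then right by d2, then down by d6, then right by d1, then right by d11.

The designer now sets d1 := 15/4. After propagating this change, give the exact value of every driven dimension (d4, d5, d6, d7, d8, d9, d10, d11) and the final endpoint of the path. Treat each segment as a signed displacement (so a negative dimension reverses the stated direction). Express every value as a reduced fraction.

d4 = 37/2
d5 = -147/8
d6 = -97/2
d7 = -1167/8
d8 = -3537/8
d9 = 403/8
d10 = 1163/8
d11 = -1183/8
endpoint = (-249/8, 97/2)

Apply edit: d1 := 15/4
  d4 = d3 + d2 - d1/3 = 37/2
  d5 = d1/2 - d3 - d4 = -147/8
  d6 = d3 + d1 - d2*3 = -97/2
  d7 = d2 + d6*3 + d5 = -1167/8
  d8 = d7*3 - d2/4 = -3537/8
  d9 = d1/2 - d6 = 403/8
  d10 = d2 - d7 - d4 = 1163/8
  d11 = d7 - 2 = -1183/8
Walk from origin (0, 0):
  seg 1: left by d9 = 403/8 → (-403/8, 0)
  seg 2: right by d10 = 1163/8 → (95, 0)
  seg 3: right by d2 = 18 → (113, 0)
  seg 4: down by d6 = -97/2 → (113, 97/2)
  seg 5: right by d1 = 15/4 → (467/4, 97/2)
  seg 6: right by d11 = -1183/8 → (-249/8, 97/2)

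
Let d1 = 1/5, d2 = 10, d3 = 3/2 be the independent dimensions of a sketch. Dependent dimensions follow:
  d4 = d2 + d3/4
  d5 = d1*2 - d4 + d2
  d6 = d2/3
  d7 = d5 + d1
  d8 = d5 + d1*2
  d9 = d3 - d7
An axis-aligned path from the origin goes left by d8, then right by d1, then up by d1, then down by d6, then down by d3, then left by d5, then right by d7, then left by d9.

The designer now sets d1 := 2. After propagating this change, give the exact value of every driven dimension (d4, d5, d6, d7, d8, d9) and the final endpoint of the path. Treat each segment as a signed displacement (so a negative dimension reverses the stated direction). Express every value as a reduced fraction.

Apply edit: d1 := 2
  d4 = d2 + d3/4 = 83/8
  d5 = d1*2 - d4 + d2 = 29/8
  d6 = d2/3 = 10/3
  d7 = d5 + d1 = 45/8
  d8 = d5 + d1*2 = 61/8
  d9 = d3 - d7 = -33/8
Walk from origin (0, 0):
  seg 1: left by d8 = 61/8 → (-61/8, 0)
  seg 2: right by d1 = 2 → (-45/8, 0)
  seg 3: up by d1 = 2 → (-45/8, 2)
  seg 4: down by d6 = 10/3 → (-45/8, -4/3)
  seg 5: down by d3 = 3/2 → (-45/8, -17/6)
  seg 6: left by d5 = 29/8 → (-37/4, -17/6)
  seg 7: right by d7 = 45/8 → (-29/8, -17/6)
  seg 8: left by d9 = -33/8 → (1/2, -17/6)

d4 = 83/8
d5 = 29/8
d6 = 10/3
d7 = 45/8
d8 = 61/8
d9 = -33/8
endpoint = (1/2, -17/6)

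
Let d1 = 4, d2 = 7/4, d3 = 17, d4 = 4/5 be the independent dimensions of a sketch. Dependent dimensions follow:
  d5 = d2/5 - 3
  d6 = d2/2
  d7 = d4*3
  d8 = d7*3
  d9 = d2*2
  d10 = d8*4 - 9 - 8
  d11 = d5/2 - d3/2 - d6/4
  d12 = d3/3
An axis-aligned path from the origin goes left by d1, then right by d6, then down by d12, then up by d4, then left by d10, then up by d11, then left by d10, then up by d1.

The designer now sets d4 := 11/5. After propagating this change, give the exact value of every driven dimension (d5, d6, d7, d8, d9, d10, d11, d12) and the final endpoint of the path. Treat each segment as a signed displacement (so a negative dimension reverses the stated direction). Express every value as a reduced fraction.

d5 = -53/20
d6 = 7/8
d7 = 33/5
d8 = 99/5
d9 = 7/2
d10 = 311/5
d11 = -1607/160
d12 = 17/3
endpoint = (-5101/40, -913/96)

Apply edit: d4 := 11/5
  d5 = d2/5 - 3 = -53/20
  d6 = d2/2 = 7/8
  d7 = d4*3 = 33/5
  d8 = d7*3 = 99/5
  d9 = d2*2 = 7/2
  d10 = d8*4 - 9 - 8 = 311/5
  d11 = d5/2 - d3/2 - d6/4 = -1607/160
  d12 = d3/3 = 17/3
Walk from origin (0, 0):
  seg 1: left by d1 = 4 → (-4, 0)
  seg 2: right by d6 = 7/8 → (-25/8, 0)
  seg 3: down by d12 = 17/3 → (-25/8, -17/3)
  seg 4: up by d4 = 11/5 → (-25/8, -52/15)
  seg 5: left by d10 = 311/5 → (-2613/40, -52/15)
  seg 6: up by d11 = -1607/160 → (-2613/40, -1297/96)
  seg 7: left by d10 = 311/5 → (-5101/40, -1297/96)
  seg 8: up by d1 = 4 → (-5101/40, -913/96)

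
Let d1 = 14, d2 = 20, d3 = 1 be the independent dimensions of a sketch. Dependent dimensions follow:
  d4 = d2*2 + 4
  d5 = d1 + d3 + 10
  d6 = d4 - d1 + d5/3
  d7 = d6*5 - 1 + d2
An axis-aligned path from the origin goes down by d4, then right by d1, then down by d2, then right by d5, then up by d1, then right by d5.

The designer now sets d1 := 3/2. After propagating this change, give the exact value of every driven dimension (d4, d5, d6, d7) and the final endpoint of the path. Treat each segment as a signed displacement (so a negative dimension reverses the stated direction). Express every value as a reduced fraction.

d4 = 44
d5 = 25/2
d6 = 140/3
d7 = 757/3
endpoint = (53/2, -125/2)

Apply edit: d1 := 3/2
  d4 = d2*2 + 4 = 44
  d5 = d1 + d3 + 10 = 25/2
  d6 = d4 - d1 + d5/3 = 140/3
  d7 = d6*5 - 1 + d2 = 757/3
Walk from origin (0, 0):
  seg 1: down by d4 = 44 → (0, -44)
  seg 2: right by d1 = 3/2 → (3/2, -44)
  seg 3: down by d2 = 20 → (3/2, -64)
  seg 4: right by d5 = 25/2 → (14, -64)
  seg 5: up by d1 = 3/2 → (14, -125/2)
  seg 6: right by d5 = 25/2 → (53/2, -125/2)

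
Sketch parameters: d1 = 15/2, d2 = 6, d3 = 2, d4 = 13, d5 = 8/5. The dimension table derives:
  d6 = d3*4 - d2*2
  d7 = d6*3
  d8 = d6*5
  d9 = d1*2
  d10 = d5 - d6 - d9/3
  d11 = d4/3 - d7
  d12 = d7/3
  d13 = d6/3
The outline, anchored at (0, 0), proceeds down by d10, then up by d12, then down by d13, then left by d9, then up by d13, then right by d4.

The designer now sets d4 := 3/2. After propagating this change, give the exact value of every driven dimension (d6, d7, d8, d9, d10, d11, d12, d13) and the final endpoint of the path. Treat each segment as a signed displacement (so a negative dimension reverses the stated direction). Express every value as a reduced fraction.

Apply edit: d4 := 3/2
  d6 = d3*4 - d2*2 = -4
  d7 = d6*3 = -12
  d8 = d6*5 = -20
  d9 = d1*2 = 15
  d10 = d5 - d6 - d9/3 = 3/5
  d11 = d4/3 - d7 = 25/2
  d12 = d7/3 = -4
  d13 = d6/3 = -4/3
Walk from origin (0, 0):
  seg 1: down by d10 = 3/5 → (0, -3/5)
  seg 2: up by d12 = -4 → (0, -23/5)
  seg 3: down by d13 = -4/3 → (0, -49/15)
  seg 4: left by d9 = 15 → (-15, -49/15)
  seg 5: up by d13 = -4/3 → (-15, -23/5)
  seg 6: right by d4 = 3/2 → (-27/2, -23/5)

d6 = -4
d7 = -12
d8 = -20
d9 = 15
d10 = 3/5
d11 = 25/2
d12 = -4
d13 = -4/3
endpoint = (-27/2, -23/5)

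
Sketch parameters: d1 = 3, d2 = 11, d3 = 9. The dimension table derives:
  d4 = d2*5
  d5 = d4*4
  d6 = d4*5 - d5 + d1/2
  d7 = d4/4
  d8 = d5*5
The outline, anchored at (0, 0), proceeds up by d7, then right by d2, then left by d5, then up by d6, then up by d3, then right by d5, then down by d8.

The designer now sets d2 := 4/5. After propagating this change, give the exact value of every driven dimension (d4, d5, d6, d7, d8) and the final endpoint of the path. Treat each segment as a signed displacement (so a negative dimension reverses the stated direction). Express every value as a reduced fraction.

Apply edit: d2 := 4/5
  d4 = d2*5 = 4
  d5 = d4*4 = 16
  d6 = d4*5 - d5 + d1/2 = 11/2
  d7 = d4/4 = 1
  d8 = d5*5 = 80
Walk from origin (0, 0):
  seg 1: up by d7 = 1 → (0, 1)
  seg 2: right by d2 = 4/5 → (4/5, 1)
  seg 3: left by d5 = 16 → (-76/5, 1)
  seg 4: up by d6 = 11/2 → (-76/5, 13/2)
  seg 5: up by d3 = 9 → (-76/5, 31/2)
  seg 6: right by d5 = 16 → (4/5, 31/2)
  seg 7: down by d8 = 80 → (4/5, -129/2)

d4 = 4
d5 = 16
d6 = 11/2
d7 = 1
d8 = 80
endpoint = (4/5, -129/2)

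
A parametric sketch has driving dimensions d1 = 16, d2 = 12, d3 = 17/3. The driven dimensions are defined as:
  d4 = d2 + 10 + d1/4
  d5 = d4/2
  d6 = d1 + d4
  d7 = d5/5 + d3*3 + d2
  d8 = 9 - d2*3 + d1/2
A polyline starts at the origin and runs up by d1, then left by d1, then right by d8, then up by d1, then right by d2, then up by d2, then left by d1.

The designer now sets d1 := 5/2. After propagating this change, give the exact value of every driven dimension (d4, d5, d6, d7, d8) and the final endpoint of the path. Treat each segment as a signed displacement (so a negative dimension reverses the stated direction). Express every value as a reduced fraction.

d4 = 181/8
d5 = 181/16
d6 = 201/8
d7 = 2501/80
d8 = -103/4
endpoint = (-75/4, 17)

Apply edit: d1 := 5/2
  d4 = d2 + 10 + d1/4 = 181/8
  d5 = d4/2 = 181/16
  d6 = d1 + d4 = 201/8
  d7 = d5/5 + d3*3 + d2 = 2501/80
  d8 = 9 - d2*3 + d1/2 = -103/4
Walk from origin (0, 0):
  seg 1: up by d1 = 5/2 → (0, 5/2)
  seg 2: left by d1 = 5/2 → (-5/2, 5/2)
  seg 3: right by d8 = -103/4 → (-113/4, 5/2)
  seg 4: up by d1 = 5/2 → (-113/4, 5)
  seg 5: right by d2 = 12 → (-65/4, 5)
  seg 6: up by d2 = 12 → (-65/4, 17)
  seg 7: left by d1 = 5/2 → (-75/4, 17)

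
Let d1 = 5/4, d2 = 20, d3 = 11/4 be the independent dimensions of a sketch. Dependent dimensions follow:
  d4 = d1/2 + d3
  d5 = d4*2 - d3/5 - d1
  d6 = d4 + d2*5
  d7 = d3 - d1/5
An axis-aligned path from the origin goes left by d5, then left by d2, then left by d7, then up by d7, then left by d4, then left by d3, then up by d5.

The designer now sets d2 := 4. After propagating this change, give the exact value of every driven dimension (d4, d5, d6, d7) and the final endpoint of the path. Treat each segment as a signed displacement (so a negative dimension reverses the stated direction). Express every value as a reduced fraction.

Apply edit: d2 := 4
  d4 = d1/2 + d3 = 27/8
  d5 = d4*2 - d3/5 - d1 = 99/20
  d6 = d4 + d2*5 = 187/8
  d7 = d3 - d1/5 = 5/2
Walk from origin (0, 0):
  seg 1: left by d5 = 99/20 → (-99/20, 0)
  seg 2: left by d2 = 4 → (-179/20, 0)
  seg 3: left by d7 = 5/2 → (-229/20, 0)
  seg 4: up by d7 = 5/2 → (-229/20, 5/2)
  seg 5: left by d4 = 27/8 → (-593/40, 5/2)
  seg 6: left by d3 = 11/4 → (-703/40, 5/2)
  seg 7: up by d5 = 99/20 → (-703/40, 149/20)

d4 = 27/8
d5 = 99/20
d6 = 187/8
d7 = 5/2
endpoint = (-703/40, 149/20)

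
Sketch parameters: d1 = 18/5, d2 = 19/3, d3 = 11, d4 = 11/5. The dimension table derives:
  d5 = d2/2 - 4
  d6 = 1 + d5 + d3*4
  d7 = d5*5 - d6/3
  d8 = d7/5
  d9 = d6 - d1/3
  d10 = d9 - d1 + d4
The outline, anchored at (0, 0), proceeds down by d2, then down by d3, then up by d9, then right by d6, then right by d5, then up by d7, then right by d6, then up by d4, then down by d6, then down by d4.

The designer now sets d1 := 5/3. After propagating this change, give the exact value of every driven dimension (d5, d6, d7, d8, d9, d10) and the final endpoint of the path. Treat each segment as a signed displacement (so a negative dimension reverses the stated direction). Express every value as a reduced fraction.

Apply edit: d1 := 5/3
  d5 = d2/2 - 4 = -5/6
  d6 = 1 + d5 + d3*4 = 265/6
  d7 = d5*5 - d6/3 = -170/9
  d8 = d7/5 = -34/9
  d9 = d6 - d1/3 = 785/18
  d10 = d9 - d1 + d4 = 3973/90
Walk from origin (0, 0):
  seg 1: down by d2 = 19/3 → (0, -19/3)
  seg 2: down by d3 = 11 → (0, -52/3)
  seg 3: up by d9 = 785/18 → (0, 473/18)
  seg 4: right by d6 = 265/6 → (265/6, 473/18)
  seg 5: right by d5 = -5/6 → (130/3, 473/18)
  seg 6: up by d7 = -170/9 → (130/3, 133/18)
  seg 7: right by d6 = 265/6 → (175/2, 133/18)
  seg 8: up by d4 = 11/5 → (175/2, 863/90)
  seg 9: down by d6 = 265/6 → (175/2, -1556/45)
  seg 10: down by d4 = 11/5 → (175/2, -331/9)

d5 = -5/6
d6 = 265/6
d7 = -170/9
d8 = -34/9
d9 = 785/18
d10 = 3973/90
endpoint = (175/2, -331/9)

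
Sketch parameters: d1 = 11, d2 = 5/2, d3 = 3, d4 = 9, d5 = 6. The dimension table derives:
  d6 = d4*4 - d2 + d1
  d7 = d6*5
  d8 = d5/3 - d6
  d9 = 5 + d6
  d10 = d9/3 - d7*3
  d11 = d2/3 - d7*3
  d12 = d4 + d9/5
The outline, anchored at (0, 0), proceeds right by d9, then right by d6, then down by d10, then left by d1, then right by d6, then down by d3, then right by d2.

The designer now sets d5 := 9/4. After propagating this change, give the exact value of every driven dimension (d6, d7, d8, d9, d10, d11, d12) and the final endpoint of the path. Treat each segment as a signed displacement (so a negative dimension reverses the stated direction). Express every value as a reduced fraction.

d6 = 89/2
d7 = 445/2
d8 = -175/4
d9 = 99/2
d10 = -651
d11 = -2000/3
d12 = 189/10
endpoint = (130, 648)

Apply edit: d5 := 9/4
  d6 = d4*4 - d2 + d1 = 89/2
  d7 = d6*5 = 445/2
  d8 = d5/3 - d6 = -175/4
  d9 = 5 + d6 = 99/2
  d10 = d9/3 - d7*3 = -651
  d11 = d2/3 - d7*3 = -2000/3
  d12 = d4 + d9/5 = 189/10
Walk from origin (0, 0):
  seg 1: right by d9 = 99/2 → (99/2, 0)
  seg 2: right by d6 = 89/2 → (94, 0)
  seg 3: down by d10 = -651 → (94, 651)
  seg 4: left by d1 = 11 → (83, 651)
  seg 5: right by d6 = 89/2 → (255/2, 651)
  seg 6: down by d3 = 3 → (255/2, 648)
  seg 7: right by d2 = 5/2 → (130, 648)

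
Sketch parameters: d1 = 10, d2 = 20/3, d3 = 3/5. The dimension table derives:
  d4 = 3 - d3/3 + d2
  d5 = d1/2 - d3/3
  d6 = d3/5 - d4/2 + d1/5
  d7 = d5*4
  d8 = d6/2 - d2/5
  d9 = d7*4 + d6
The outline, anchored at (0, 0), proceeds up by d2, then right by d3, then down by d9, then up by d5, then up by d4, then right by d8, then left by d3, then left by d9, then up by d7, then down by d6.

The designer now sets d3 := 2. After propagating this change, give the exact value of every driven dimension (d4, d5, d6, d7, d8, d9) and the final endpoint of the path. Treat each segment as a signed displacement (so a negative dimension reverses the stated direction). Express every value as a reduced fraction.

Apply edit: d3 := 2
  d4 = 3 - d3/3 + d2 = 9
  d5 = d1/2 - d3/3 = 13/3
  d6 = d3/5 - d4/2 + d1/5 = -21/10
  d7 = d5*4 = 52/3
  d8 = d6/2 - d2/5 = -143/60
  d9 = d7*4 + d6 = 2017/30
Walk from origin (0, 0):
  seg 1: up by d2 = 20/3 → (0, 20/3)
  seg 2: right by d3 = 2 → (2, 20/3)
  seg 3: down by d9 = 2017/30 → (2, -1817/30)
  seg 4: up by d5 = 13/3 → (2, -1687/30)
  seg 5: up by d4 = 9 → (2, -1417/30)
  seg 6: right by d8 = -143/60 → (-23/60, -1417/30)
  seg 7: left by d3 = 2 → (-143/60, -1417/30)
  seg 8: left by d9 = 2017/30 → (-4177/60, -1417/30)
  seg 9: up by d7 = 52/3 → (-4177/60, -299/10)
  seg 10: down by d6 = -21/10 → (-4177/60, -139/5)

d4 = 9
d5 = 13/3
d6 = -21/10
d7 = 52/3
d8 = -143/60
d9 = 2017/30
endpoint = (-4177/60, -139/5)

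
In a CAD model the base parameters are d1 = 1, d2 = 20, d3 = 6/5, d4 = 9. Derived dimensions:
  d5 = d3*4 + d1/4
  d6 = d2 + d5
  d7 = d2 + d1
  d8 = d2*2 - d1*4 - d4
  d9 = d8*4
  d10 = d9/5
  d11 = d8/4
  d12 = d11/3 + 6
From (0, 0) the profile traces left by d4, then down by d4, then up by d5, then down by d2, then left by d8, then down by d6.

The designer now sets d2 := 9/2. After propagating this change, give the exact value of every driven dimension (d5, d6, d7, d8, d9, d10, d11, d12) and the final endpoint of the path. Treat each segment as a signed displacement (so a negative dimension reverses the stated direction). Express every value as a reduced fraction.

d5 = 101/20
d6 = 191/20
d7 = 11/2
d8 = -4
d9 = -16
d10 = -16/5
d11 = -1
d12 = 17/3
endpoint = (-5, -18)

Apply edit: d2 := 9/2
  d5 = d3*4 + d1/4 = 101/20
  d6 = d2 + d5 = 191/20
  d7 = d2 + d1 = 11/2
  d8 = d2*2 - d1*4 - d4 = -4
  d9 = d8*4 = -16
  d10 = d9/5 = -16/5
  d11 = d8/4 = -1
  d12 = d11/3 + 6 = 17/3
Walk from origin (0, 0):
  seg 1: left by d4 = 9 → (-9, 0)
  seg 2: down by d4 = 9 → (-9, -9)
  seg 3: up by d5 = 101/20 → (-9, -79/20)
  seg 4: down by d2 = 9/2 → (-9, -169/20)
  seg 5: left by d8 = -4 → (-5, -169/20)
  seg 6: down by d6 = 191/20 → (-5, -18)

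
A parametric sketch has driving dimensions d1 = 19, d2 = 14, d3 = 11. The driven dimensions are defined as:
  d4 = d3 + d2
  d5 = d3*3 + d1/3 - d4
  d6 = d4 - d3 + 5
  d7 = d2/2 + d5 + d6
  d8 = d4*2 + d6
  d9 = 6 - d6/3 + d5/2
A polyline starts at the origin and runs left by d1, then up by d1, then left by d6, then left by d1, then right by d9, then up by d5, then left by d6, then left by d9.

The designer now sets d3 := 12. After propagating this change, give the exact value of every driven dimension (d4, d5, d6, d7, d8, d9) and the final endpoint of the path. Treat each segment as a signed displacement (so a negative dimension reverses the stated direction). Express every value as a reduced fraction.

d4 = 26
d5 = 49/3
d6 = 19
d7 = 127/3
d8 = 71
d9 = 47/6
endpoint = (-76, 106/3)

Apply edit: d3 := 12
  d4 = d3 + d2 = 26
  d5 = d3*3 + d1/3 - d4 = 49/3
  d6 = d4 - d3 + 5 = 19
  d7 = d2/2 + d5 + d6 = 127/3
  d8 = d4*2 + d6 = 71
  d9 = 6 - d6/3 + d5/2 = 47/6
Walk from origin (0, 0):
  seg 1: left by d1 = 19 → (-19, 0)
  seg 2: up by d1 = 19 → (-19, 19)
  seg 3: left by d6 = 19 → (-38, 19)
  seg 4: left by d1 = 19 → (-57, 19)
  seg 5: right by d9 = 47/6 → (-295/6, 19)
  seg 6: up by d5 = 49/3 → (-295/6, 106/3)
  seg 7: left by d6 = 19 → (-409/6, 106/3)
  seg 8: left by d9 = 47/6 → (-76, 106/3)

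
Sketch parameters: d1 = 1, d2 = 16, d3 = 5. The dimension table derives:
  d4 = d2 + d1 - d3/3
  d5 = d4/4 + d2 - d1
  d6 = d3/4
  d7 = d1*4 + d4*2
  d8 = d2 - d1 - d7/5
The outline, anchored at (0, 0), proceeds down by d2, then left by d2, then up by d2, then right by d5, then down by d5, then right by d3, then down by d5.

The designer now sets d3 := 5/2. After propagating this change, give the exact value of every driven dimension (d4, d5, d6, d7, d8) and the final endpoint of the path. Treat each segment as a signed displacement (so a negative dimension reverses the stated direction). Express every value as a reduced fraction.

Apply edit: d3 := 5/2
  d4 = d2 + d1 - d3/3 = 97/6
  d5 = d4/4 + d2 - d1 = 457/24
  d6 = d3/4 = 5/8
  d7 = d1*4 + d4*2 = 109/3
  d8 = d2 - d1 - d7/5 = 116/15
Walk from origin (0, 0):
  seg 1: down by d2 = 16 → (0, -16)
  seg 2: left by d2 = 16 → (-16, -16)
  seg 3: up by d2 = 16 → (-16, 0)
  seg 4: right by d5 = 457/24 → (73/24, 0)
  seg 5: down by d5 = 457/24 → (73/24, -457/24)
  seg 6: right by d3 = 5/2 → (133/24, -457/24)
  seg 7: down by d5 = 457/24 → (133/24, -457/12)

d4 = 97/6
d5 = 457/24
d6 = 5/8
d7 = 109/3
d8 = 116/15
endpoint = (133/24, -457/12)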